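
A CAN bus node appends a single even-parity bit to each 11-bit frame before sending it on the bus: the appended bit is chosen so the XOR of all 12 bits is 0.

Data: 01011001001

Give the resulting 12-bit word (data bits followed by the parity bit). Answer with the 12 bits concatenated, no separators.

XOR of the 11 data bits: 0⊕1⊕0⊕1⊕1⊕0⊕0⊕1⊕0⊕0⊕1 = 1
Parity bit = 1 (so all 12 bits XOR to 0).

010110010011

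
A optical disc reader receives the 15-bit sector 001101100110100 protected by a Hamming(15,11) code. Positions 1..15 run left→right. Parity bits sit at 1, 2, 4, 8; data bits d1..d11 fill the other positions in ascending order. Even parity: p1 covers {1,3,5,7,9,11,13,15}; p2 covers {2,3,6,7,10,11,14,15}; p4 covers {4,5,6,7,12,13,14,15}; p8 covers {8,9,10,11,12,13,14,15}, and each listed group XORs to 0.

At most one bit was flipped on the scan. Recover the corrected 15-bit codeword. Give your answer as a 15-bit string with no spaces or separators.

s1 (pos 1,3,5,7,9,11,13,15): 0⊕1⊕0⊕1⊕0⊕1⊕1⊕0 = 0
s2 (pos 2,3,6,7,10,11,14,15): 0⊕1⊕1⊕1⊕1⊕1⊕0⊕0 = 1
s4 (pos 4,5,6,7,12,13,14,15): 1⊕0⊕1⊕1⊕0⊕1⊕0⊕0 = 0
s8 (pos 8,9,10,11,12,13,14,15): 0⊕0⊕1⊕1⊕0⊕1⊕0⊕0 = 1
Syndrome s8…s1 = 1010 → error at position 10.
Flip position 10: 001101100110100 → 001101100010100

001101100010100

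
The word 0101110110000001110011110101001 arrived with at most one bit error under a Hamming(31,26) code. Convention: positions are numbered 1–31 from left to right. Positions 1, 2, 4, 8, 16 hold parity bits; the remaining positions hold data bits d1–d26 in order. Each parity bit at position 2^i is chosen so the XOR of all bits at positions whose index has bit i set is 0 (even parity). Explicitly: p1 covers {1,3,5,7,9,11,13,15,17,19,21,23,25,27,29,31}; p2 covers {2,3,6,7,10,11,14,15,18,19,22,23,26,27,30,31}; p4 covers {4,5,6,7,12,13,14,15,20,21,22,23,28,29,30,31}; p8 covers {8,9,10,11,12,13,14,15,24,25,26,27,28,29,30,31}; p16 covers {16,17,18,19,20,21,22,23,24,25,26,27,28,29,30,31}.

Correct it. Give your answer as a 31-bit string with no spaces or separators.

0001110110000001110011110101001

s1 (pos 1,3,5,7,9,11,13,15,17,19,21,23,25,27,29,31): 0⊕0⊕1⊕0⊕1⊕0⊕0⊕0⊕1⊕0⊕1⊕1⊕0⊕0⊕0⊕1 = 0
s2 (pos 2,3,6,7,10,11,14,15,18,19,22,23,26,27,30,31): 1⊕0⊕1⊕0⊕0⊕0⊕0⊕0⊕1⊕0⊕1⊕1⊕1⊕0⊕0⊕1 = 1
s4 (pos 4,5,6,7,12,13,14,15,20,21,22,23,28,29,30,31): 1⊕1⊕1⊕0⊕0⊕0⊕0⊕0⊕0⊕1⊕1⊕1⊕1⊕0⊕0⊕1 = 0
s8 (pos 8,9,10,11,12,13,14,15,24,25,26,27,28,29,30,31): 1⊕1⊕0⊕0⊕0⊕0⊕0⊕0⊕1⊕0⊕1⊕0⊕1⊕0⊕0⊕1 = 0
s16 (pos 16,17,18,19,20,21,22,23,24,25,26,27,28,29,30,31): 1⊕1⊕1⊕0⊕0⊕1⊕1⊕1⊕1⊕0⊕1⊕0⊕1⊕0⊕0⊕1 = 0
Syndrome s16…s1 = 00010 → error at position 2.
Flip position 2: 0101110110000001110011110101001 → 0001110110000001110011110101001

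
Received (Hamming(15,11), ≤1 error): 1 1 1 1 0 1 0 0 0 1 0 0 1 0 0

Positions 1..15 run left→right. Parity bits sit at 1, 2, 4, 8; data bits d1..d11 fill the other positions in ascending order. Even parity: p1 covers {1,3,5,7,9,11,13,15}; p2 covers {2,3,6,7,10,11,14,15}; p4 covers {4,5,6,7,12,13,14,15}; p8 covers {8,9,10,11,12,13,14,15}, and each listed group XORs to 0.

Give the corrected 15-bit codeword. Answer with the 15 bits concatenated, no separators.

s1 (pos 1,3,5,7,9,11,13,15): 1⊕1⊕0⊕0⊕0⊕0⊕1⊕0 = 1
s2 (pos 2,3,6,7,10,11,14,15): 1⊕1⊕1⊕0⊕1⊕0⊕0⊕0 = 0
s4 (pos 4,5,6,7,12,13,14,15): 1⊕0⊕1⊕0⊕0⊕1⊕0⊕0 = 1
s8 (pos 8,9,10,11,12,13,14,15): 0⊕0⊕1⊕0⊕0⊕1⊕0⊕0 = 0
Syndrome s8…s1 = 0101 → error at position 5.
Flip position 5: 111101000100100 → 111111000100100

111111000100100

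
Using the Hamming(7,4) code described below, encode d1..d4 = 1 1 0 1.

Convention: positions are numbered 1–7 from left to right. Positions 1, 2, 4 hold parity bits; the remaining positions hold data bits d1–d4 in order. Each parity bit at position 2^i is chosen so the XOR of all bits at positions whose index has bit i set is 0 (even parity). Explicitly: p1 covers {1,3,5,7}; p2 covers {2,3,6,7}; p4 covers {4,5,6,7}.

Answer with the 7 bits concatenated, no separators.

Place data at non-parity positions: p1 p2 1 p4 1 0 1
p1 (pos 1,3,5,7): XOR of data positions = 1⊕1⊕1 = 1
p2 (pos 2,3,6,7): XOR of data positions = 1⊕0⊕1 = 0
p4 (pos 4,5,6,7): XOR of data positions = 1⊕0⊕1 = 0
Codeword: 1010101

1010101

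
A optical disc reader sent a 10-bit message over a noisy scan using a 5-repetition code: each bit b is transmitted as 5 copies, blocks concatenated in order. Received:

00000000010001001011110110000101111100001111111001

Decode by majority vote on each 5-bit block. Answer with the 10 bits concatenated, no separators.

0001101011

Block 1 (00000): 0 ones → 0
Block 2 (00001): 1 one → 0
Block 3 (00010): 1 one → 0
Block 4 (01011): 3 ones → 1
Block 5 (11011): 4 ones → 1
Block 6 (00001): 1 one → 0
Block 7 (01111): 4 ones → 1
Block 8 (10000): 1 one → 0
Block 9 (11111): 5 ones → 1
Block 10 (11001): 3 ones → 1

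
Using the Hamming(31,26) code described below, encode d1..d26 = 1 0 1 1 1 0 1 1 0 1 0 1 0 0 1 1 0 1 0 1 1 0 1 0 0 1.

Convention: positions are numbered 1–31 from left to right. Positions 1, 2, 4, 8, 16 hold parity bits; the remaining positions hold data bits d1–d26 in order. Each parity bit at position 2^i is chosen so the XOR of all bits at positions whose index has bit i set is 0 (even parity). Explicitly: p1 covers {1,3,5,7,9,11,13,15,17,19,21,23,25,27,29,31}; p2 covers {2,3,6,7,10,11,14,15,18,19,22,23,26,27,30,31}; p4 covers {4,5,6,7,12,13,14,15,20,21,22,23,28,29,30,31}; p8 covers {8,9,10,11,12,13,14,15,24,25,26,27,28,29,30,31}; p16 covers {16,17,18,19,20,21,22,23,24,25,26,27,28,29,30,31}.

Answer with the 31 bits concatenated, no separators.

1011011010110100100110101101001

Place data at non-parity positions: p1 p2 1 p4 0 1 1 p8 1 0 1 1 0 1 0 p16 1 0 0 1 1 0 1 0 1 1 0 1 0 0 1
p1 (pos 1,3,5,7,9,11,13,15,17,19,21,23,25,27,29,31): XOR of data positions = 1⊕0⊕1⊕1⊕1⊕0⊕0⊕1⊕0⊕1⊕1⊕1⊕0⊕0⊕1 = 1
p2 (pos 2,3,6,7,10,11,14,15,18,19,22,23,26,27,30,31): XOR of data positions = 1⊕1⊕1⊕0⊕1⊕1⊕0⊕0⊕0⊕0⊕1⊕1⊕0⊕0⊕1 = 0
p4 (pos 4,5,6,7,12,13,14,15,20,21,22,23,28,29,30,31): XOR of data positions = 0⊕1⊕1⊕1⊕0⊕1⊕0⊕1⊕1⊕0⊕1⊕1⊕0⊕0⊕1 = 1
p8 (pos 8,9,10,11,12,13,14,15,24,25,26,27,28,29,30,31): XOR of data positions = 1⊕0⊕1⊕1⊕0⊕1⊕0⊕0⊕1⊕1⊕0⊕1⊕0⊕0⊕1 = 0
p16 (pos 16,17,18,19,20,21,22,23,24,25,26,27,28,29,30,31): XOR of data positions = 1⊕0⊕0⊕1⊕1⊕0⊕1⊕0⊕1⊕1⊕0⊕1⊕0⊕0⊕1 = 0
Codeword: 1011011010110100100110101101001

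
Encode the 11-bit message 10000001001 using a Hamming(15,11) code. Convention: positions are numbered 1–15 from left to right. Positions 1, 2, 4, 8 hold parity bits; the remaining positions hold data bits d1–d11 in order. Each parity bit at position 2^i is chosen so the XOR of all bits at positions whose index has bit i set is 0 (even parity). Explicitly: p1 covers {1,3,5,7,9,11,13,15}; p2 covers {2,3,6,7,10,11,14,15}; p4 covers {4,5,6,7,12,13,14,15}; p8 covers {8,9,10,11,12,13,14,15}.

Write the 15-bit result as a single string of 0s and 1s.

001000000001001

Place data at non-parity positions: p1 p2 1 p4 0 0 0 p8 0 0 0 1 0 0 1
p1 (pos 1,3,5,7,9,11,13,15): XOR of data positions = 1⊕0⊕0⊕0⊕0⊕0⊕1 = 0
p2 (pos 2,3,6,7,10,11,14,15): XOR of data positions = 1⊕0⊕0⊕0⊕0⊕0⊕1 = 0
p4 (pos 4,5,6,7,12,13,14,15): XOR of data positions = 0⊕0⊕0⊕1⊕0⊕0⊕1 = 0
p8 (pos 8,9,10,11,12,13,14,15): XOR of data positions = 0⊕0⊕0⊕1⊕0⊕0⊕1 = 0
Codeword: 001000000001001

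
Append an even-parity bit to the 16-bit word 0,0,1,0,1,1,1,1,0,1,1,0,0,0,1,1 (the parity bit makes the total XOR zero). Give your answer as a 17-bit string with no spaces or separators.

00101111011000111

XOR of the 16 data bits: 0⊕0⊕1⊕0⊕1⊕1⊕1⊕1⊕0⊕1⊕1⊕0⊕0⊕0⊕1⊕1 = 1
Parity bit = 1 (so all 17 bits XOR to 0).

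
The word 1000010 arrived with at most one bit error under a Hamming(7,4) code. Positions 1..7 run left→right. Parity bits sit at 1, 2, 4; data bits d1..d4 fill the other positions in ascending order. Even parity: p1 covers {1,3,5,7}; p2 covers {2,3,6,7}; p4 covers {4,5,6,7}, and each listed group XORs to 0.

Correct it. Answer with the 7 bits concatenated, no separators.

1000011

s1 (pos 1,3,5,7): 1⊕0⊕0⊕0 = 1
s2 (pos 2,3,6,7): 0⊕0⊕1⊕0 = 1
s4 (pos 4,5,6,7): 0⊕0⊕1⊕0 = 1
Syndrome s4…s1 = 111 → error at position 7.
Flip position 7: 1000010 → 1000011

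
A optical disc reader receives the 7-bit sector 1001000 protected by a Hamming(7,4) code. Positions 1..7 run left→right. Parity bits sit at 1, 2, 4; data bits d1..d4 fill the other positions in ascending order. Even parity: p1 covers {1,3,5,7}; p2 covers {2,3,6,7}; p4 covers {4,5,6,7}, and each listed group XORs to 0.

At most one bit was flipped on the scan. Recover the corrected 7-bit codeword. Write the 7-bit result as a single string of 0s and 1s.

1001100

s1 (pos 1,3,5,7): 1⊕0⊕0⊕0 = 1
s2 (pos 2,3,6,7): 0⊕0⊕0⊕0 = 0
s4 (pos 4,5,6,7): 1⊕0⊕0⊕0 = 1
Syndrome s4…s1 = 101 → error at position 5.
Flip position 5: 1001000 → 1001100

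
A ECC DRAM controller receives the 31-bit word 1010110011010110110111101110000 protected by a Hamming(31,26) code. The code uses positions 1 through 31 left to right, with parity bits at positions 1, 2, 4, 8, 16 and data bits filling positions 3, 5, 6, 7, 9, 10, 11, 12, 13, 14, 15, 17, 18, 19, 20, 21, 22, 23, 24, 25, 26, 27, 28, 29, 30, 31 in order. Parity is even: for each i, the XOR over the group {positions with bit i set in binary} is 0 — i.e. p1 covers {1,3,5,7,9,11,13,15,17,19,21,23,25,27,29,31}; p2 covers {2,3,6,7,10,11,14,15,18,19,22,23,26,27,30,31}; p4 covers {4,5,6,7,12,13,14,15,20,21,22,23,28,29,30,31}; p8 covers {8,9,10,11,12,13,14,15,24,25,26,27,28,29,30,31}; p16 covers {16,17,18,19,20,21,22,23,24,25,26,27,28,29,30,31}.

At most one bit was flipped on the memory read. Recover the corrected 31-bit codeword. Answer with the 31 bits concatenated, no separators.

1010110011010110110011101110000

s1 (pos 1,3,5,7,9,11,13,15,17,19,21,23,25,27,29,31): 1⊕1⊕1⊕0⊕1⊕0⊕0⊕1⊕1⊕0⊕1⊕1⊕1⊕1⊕0⊕0 = 0
s2 (pos 2,3,6,7,10,11,14,15,18,19,22,23,26,27,30,31): 0⊕1⊕1⊕0⊕1⊕0⊕1⊕1⊕1⊕0⊕1⊕1⊕1⊕1⊕0⊕0 = 0
s4 (pos 4,5,6,7,12,13,14,15,20,21,22,23,28,29,30,31): 0⊕1⊕1⊕0⊕1⊕0⊕1⊕1⊕1⊕1⊕1⊕1⊕0⊕0⊕0⊕0 = 1
s8 (pos 8,9,10,11,12,13,14,15,24,25,26,27,28,29,30,31): 0⊕1⊕1⊕0⊕1⊕0⊕1⊕1⊕0⊕1⊕1⊕1⊕0⊕0⊕0⊕0 = 0
s16 (pos 16,17,18,19,20,21,22,23,24,25,26,27,28,29,30,31): 0⊕1⊕1⊕0⊕1⊕1⊕1⊕1⊕0⊕1⊕1⊕1⊕0⊕0⊕0⊕0 = 1
Syndrome s16…s1 = 10100 → error at position 20.
Flip position 20: 1010110011010110110111101110000 → 1010110011010110110011101110000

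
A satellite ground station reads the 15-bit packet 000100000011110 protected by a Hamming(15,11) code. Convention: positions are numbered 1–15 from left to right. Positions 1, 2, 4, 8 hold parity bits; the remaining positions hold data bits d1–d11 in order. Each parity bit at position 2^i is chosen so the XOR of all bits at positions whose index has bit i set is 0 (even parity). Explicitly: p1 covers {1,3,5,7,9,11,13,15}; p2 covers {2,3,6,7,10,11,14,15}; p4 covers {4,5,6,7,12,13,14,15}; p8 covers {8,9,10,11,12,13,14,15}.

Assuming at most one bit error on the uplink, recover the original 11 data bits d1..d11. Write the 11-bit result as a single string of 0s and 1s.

00000011110

s1 (pos 1,3,5,7,9,11,13,15): 0⊕0⊕0⊕0⊕0⊕1⊕1⊕0 = 0
s2 (pos 2,3,6,7,10,11,14,15): 0⊕0⊕0⊕0⊕0⊕1⊕1⊕0 = 0
s4 (pos 4,5,6,7,12,13,14,15): 1⊕0⊕0⊕0⊕1⊕1⊕1⊕0 = 0
s8 (pos 8,9,10,11,12,13,14,15): 0⊕0⊕0⊕1⊕1⊕1⊕1⊕0 = 0
Syndrome s8…s1 = 0000 → no error.
Read data bits from positions 3,5,6,7,9,10,11,12,13,14,15: 00000011110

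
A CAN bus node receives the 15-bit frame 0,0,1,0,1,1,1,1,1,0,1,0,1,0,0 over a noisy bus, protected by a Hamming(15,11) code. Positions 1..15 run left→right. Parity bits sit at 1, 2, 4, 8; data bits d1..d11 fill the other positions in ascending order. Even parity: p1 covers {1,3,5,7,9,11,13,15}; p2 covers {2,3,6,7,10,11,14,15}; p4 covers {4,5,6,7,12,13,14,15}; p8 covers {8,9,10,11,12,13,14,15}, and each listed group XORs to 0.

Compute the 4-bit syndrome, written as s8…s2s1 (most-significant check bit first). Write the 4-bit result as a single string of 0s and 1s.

0000

s1 (pos 1,3,5,7,9,11,13,15): 0⊕1⊕1⊕1⊕1⊕1⊕1⊕0 = 0
s2 (pos 2,3,6,7,10,11,14,15): 0⊕1⊕1⊕1⊕0⊕1⊕0⊕0 = 0
s4 (pos 4,5,6,7,12,13,14,15): 0⊕1⊕1⊕1⊕0⊕1⊕0⊕0 = 0
s8 (pos 8,9,10,11,12,13,14,15): 1⊕1⊕0⊕1⊕0⊕1⊕0⊕0 = 0
Syndrome s8…s1 = 0000 → no error.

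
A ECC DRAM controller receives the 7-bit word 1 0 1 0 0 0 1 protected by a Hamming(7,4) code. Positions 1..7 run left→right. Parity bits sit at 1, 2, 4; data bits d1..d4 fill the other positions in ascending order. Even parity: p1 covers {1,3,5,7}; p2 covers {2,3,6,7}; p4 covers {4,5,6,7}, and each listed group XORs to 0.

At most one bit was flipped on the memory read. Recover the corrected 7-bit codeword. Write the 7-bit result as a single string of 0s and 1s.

1010101

s1 (pos 1,3,5,7): 1⊕1⊕0⊕1 = 1
s2 (pos 2,3,6,7): 0⊕1⊕0⊕1 = 0
s4 (pos 4,5,6,7): 0⊕0⊕0⊕1 = 1
Syndrome s4…s1 = 101 → error at position 5.
Flip position 5: 1010001 → 1010101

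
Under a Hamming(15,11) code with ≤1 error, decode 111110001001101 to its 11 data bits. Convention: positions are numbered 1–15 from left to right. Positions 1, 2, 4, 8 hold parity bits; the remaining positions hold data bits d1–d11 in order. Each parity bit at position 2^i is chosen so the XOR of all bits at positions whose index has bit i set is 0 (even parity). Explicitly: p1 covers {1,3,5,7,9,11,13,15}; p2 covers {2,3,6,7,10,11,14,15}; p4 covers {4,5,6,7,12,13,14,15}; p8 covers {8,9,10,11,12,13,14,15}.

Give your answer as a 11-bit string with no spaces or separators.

s1 (pos 1,3,5,7,9,11,13,15): 1⊕1⊕1⊕0⊕1⊕0⊕1⊕1 = 0
s2 (pos 2,3,6,7,10,11,14,15): 1⊕1⊕0⊕0⊕0⊕0⊕0⊕1 = 1
s4 (pos 4,5,6,7,12,13,14,15): 1⊕1⊕0⊕0⊕1⊕1⊕0⊕1 = 1
s8 (pos 8,9,10,11,12,13,14,15): 0⊕1⊕0⊕0⊕1⊕1⊕0⊕1 = 0
Syndrome s8…s1 = 0110 → error at position 6.
Flip position 6: 111110001001101 → 111111001001101
Read data bits from positions 3,5,6,7,9,10,11,12,13,14,15: 11101001101

11101001101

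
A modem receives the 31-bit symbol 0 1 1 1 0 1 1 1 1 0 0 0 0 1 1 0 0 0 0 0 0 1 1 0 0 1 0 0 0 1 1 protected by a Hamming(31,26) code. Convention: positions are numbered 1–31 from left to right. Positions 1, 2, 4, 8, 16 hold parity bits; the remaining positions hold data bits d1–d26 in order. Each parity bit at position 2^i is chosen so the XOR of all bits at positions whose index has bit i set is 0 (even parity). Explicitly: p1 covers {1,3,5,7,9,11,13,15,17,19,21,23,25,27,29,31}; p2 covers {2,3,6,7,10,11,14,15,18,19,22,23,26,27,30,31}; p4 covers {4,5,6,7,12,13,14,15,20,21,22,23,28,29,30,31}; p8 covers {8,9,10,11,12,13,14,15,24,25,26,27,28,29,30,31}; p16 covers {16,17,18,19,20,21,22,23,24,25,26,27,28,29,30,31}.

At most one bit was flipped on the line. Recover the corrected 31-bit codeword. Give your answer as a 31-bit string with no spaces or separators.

s1 (pos 1,3,5,7,9,11,13,15,17,19,21,23,25,27,29,31): 0⊕1⊕0⊕1⊕1⊕0⊕0⊕1⊕0⊕0⊕0⊕1⊕0⊕0⊕0⊕1 = 0
s2 (pos 2,3,6,7,10,11,14,15,18,19,22,23,26,27,30,31): 1⊕1⊕1⊕1⊕0⊕0⊕1⊕1⊕0⊕0⊕1⊕1⊕1⊕0⊕1⊕1 = 1
s4 (pos 4,5,6,7,12,13,14,15,20,21,22,23,28,29,30,31): 1⊕0⊕1⊕1⊕0⊕0⊕1⊕1⊕0⊕0⊕1⊕1⊕0⊕0⊕1⊕1 = 1
s8 (pos 8,9,10,11,12,13,14,15,24,25,26,27,28,29,30,31): 1⊕1⊕0⊕0⊕0⊕0⊕1⊕1⊕0⊕0⊕1⊕0⊕0⊕0⊕1⊕1 = 1
s16 (pos 16,17,18,19,20,21,22,23,24,25,26,27,28,29,30,31): 0⊕0⊕0⊕0⊕0⊕0⊕1⊕1⊕0⊕0⊕1⊕0⊕0⊕0⊕1⊕1 = 1
Syndrome s16…s1 = 11110 → error at position 30.
Flip position 30: 0111011110000110000001100100011 → 0111011110000110000001100100001

0111011110000110000001100100001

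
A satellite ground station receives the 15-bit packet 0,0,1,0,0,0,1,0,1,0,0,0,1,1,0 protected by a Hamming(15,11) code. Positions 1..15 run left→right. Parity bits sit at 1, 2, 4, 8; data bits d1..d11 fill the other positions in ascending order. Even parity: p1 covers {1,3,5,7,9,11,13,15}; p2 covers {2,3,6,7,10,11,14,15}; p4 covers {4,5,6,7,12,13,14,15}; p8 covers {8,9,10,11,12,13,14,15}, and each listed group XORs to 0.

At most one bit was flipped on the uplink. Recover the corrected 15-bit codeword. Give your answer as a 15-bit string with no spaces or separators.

001000101000100

s1 (pos 1,3,5,7,9,11,13,15): 0⊕1⊕0⊕1⊕1⊕0⊕1⊕0 = 0
s2 (pos 2,3,6,7,10,11,14,15): 0⊕1⊕0⊕1⊕0⊕0⊕1⊕0 = 1
s4 (pos 4,5,6,7,12,13,14,15): 0⊕0⊕0⊕1⊕0⊕1⊕1⊕0 = 1
s8 (pos 8,9,10,11,12,13,14,15): 0⊕1⊕0⊕0⊕0⊕1⊕1⊕0 = 1
Syndrome s8…s1 = 1110 → error at position 14.
Flip position 14: 001000101000110 → 001000101000100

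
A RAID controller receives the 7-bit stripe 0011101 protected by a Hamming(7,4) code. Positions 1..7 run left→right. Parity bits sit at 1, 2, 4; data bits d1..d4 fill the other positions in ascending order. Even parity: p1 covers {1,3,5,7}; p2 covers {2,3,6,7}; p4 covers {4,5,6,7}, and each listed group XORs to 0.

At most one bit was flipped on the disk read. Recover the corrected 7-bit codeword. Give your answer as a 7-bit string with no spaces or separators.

s1 (pos 1,3,5,7): 0⊕1⊕1⊕1 = 1
s2 (pos 2,3,6,7): 0⊕1⊕0⊕1 = 0
s4 (pos 4,5,6,7): 1⊕1⊕0⊕1 = 1
Syndrome s4…s1 = 101 → error at position 5.
Flip position 5: 0011101 → 0011001

0011001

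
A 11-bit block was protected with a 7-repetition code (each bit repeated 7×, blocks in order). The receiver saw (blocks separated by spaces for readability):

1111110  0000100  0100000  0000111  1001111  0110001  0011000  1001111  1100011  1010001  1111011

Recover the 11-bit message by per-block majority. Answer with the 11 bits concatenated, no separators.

10001001101

Block 1 (1111110): 6 ones → 1
Block 2 (0000100): 1 one → 0
Block 3 (0100000): 1 one → 0
Block 4 (0000111): 3 ones → 0
Block 5 (1001111): 5 ones → 1
Block 6 (0110001): 3 ones → 0
Block 7 (0011000): 2 ones → 0
Block 8 (1001111): 5 ones → 1
Block 9 (1100011): 4 ones → 1
Block 10 (1010001): 3 ones → 0
Block 11 (1111011): 6 ones → 1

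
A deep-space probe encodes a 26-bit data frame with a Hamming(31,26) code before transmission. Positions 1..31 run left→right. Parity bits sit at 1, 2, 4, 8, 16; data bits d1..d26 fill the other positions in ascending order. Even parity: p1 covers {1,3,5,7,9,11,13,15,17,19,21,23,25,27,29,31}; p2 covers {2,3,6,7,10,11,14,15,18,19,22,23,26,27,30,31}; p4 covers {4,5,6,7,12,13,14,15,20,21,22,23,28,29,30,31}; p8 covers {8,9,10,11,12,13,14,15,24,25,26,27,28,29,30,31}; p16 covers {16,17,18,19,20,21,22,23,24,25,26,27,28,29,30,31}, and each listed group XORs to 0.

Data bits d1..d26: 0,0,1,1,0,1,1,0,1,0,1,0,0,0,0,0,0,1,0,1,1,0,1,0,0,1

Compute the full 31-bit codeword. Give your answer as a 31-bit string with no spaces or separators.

Place data at non-parity positions: p1 p2 0 p4 0 1 1 p8 0 1 1 0 1 0 1 p16 0 0 0 0 0 0 1 0 1 1 0 1 0 0 1
p1 (pos 1,3,5,7,9,11,13,15,17,19,21,23,25,27,29,31): XOR of data positions = 0⊕0⊕1⊕0⊕1⊕1⊕1⊕0⊕0⊕0⊕1⊕1⊕0⊕0⊕1 = 1
p2 (pos 2,3,6,7,10,11,14,15,18,19,22,23,26,27,30,31): XOR of data positions = 0⊕1⊕1⊕1⊕1⊕0⊕1⊕0⊕0⊕0⊕1⊕1⊕0⊕0⊕1 = 0
p4 (pos 4,5,6,7,12,13,14,15,20,21,22,23,28,29,30,31): XOR of data positions = 0⊕1⊕1⊕0⊕1⊕0⊕1⊕0⊕0⊕0⊕1⊕1⊕0⊕0⊕1 = 1
p8 (pos 8,9,10,11,12,13,14,15,24,25,26,27,28,29,30,31): XOR of data positions = 0⊕1⊕1⊕0⊕1⊕0⊕1⊕0⊕1⊕1⊕0⊕1⊕0⊕0⊕1 = 0
p16 (pos 16,17,18,19,20,21,22,23,24,25,26,27,28,29,30,31): XOR of data positions = 0⊕0⊕0⊕0⊕0⊕0⊕1⊕0⊕1⊕1⊕0⊕1⊕0⊕0⊕1 = 1
Codeword: 1001011001101011000000101101001

1001011001101011000000101101001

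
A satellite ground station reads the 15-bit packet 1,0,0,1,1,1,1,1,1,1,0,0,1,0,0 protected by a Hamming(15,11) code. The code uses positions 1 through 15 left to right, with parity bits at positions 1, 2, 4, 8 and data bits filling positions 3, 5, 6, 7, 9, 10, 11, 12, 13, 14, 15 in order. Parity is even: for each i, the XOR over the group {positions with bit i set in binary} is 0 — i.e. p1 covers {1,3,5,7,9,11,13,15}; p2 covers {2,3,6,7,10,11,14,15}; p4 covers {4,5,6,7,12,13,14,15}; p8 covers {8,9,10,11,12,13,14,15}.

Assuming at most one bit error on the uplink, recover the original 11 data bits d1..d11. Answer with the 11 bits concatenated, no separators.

s1 (pos 1,3,5,7,9,11,13,15): 1⊕0⊕1⊕1⊕1⊕0⊕1⊕0 = 1
s2 (pos 2,3,6,7,10,11,14,15): 0⊕0⊕1⊕1⊕1⊕0⊕0⊕0 = 1
s4 (pos 4,5,6,7,12,13,14,15): 1⊕1⊕1⊕1⊕0⊕1⊕0⊕0 = 1
s8 (pos 8,9,10,11,12,13,14,15): 1⊕1⊕1⊕0⊕0⊕1⊕0⊕0 = 0
Syndrome s8…s1 = 0111 → error at position 7.
Flip position 7: 100111111100100 → 100111011100100
Read data bits from positions 3,5,6,7,9,10,11,12,13,14,15: 01101100100

01101100100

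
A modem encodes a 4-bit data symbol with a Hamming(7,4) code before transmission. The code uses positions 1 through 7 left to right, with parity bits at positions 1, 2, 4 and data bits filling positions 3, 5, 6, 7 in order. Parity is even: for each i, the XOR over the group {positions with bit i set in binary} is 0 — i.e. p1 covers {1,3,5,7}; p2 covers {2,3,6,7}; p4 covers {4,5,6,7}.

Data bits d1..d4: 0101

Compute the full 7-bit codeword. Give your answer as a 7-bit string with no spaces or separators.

Place data at non-parity positions: p1 p2 0 p4 1 0 1
p1 (pos 1,3,5,7): XOR of data positions = 0⊕1⊕1 = 0
p2 (pos 2,3,6,7): XOR of data positions = 0⊕0⊕1 = 1
p4 (pos 4,5,6,7): XOR of data positions = 1⊕0⊕1 = 0
Codeword: 0100101

0100101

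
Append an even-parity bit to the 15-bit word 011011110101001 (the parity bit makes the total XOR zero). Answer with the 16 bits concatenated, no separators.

XOR of the 15 data bits: 0⊕1⊕1⊕0⊕1⊕1⊕1⊕1⊕0⊕1⊕0⊕1⊕0⊕0⊕1 = 1
Parity bit = 1 (so all 16 bits XOR to 0).

0110111101010011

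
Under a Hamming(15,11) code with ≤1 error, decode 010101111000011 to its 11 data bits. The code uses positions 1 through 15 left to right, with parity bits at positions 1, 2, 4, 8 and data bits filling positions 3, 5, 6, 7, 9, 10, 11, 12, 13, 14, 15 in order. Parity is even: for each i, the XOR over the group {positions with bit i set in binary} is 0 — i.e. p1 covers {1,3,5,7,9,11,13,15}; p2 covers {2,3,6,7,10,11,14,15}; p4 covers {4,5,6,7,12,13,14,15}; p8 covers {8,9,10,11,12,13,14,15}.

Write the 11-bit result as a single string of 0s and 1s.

s1 (pos 1,3,5,7,9,11,13,15): 0⊕0⊕0⊕1⊕1⊕0⊕0⊕1 = 1
s2 (pos 2,3,6,7,10,11,14,15): 1⊕0⊕1⊕1⊕0⊕0⊕1⊕1 = 1
s4 (pos 4,5,6,7,12,13,14,15): 1⊕0⊕1⊕1⊕0⊕0⊕1⊕1 = 1
s8 (pos 8,9,10,11,12,13,14,15): 1⊕1⊕0⊕0⊕0⊕0⊕1⊕1 = 0
Syndrome s8…s1 = 0111 → error at position 7.
Flip position 7: 010101111000011 → 010101011000011
Read data bits from positions 3,5,6,7,9,10,11,12,13,14,15: 00101000011

00101000011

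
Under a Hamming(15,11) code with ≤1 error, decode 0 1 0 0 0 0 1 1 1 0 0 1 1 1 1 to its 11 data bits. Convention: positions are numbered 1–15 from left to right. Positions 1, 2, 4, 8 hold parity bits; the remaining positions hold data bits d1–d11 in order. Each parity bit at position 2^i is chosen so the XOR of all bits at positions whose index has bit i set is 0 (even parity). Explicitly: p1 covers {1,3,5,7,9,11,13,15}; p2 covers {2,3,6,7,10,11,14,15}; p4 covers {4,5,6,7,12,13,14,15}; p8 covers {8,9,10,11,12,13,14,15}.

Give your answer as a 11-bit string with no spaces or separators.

00011001111

s1 (pos 1,3,5,7,9,11,13,15): 0⊕0⊕0⊕1⊕1⊕0⊕1⊕1 = 0
s2 (pos 2,3,6,7,10,11,14,15): 1⊕0⊕0⊕1⊕0⊕0⊕1⊕1 = 0
s4 (pos 4,5,6,7,12,13,14,15): 0⊕0⊕0⊕1⊕1⊕1⊕1⊕1 = 1
s8 (pos 8,9,10,11,12,13,14,15): 1⊕1⊕0⊕0⊕1⊕1⊕1⊕1 = 0
Syndrome s8…s1 = 0100 → error at position 4.
Flip position 4: 010000111001111 → 010100111001111
Read data bits from positions 3,5,6,7,9,10,11,12,13,14,15: 00011001111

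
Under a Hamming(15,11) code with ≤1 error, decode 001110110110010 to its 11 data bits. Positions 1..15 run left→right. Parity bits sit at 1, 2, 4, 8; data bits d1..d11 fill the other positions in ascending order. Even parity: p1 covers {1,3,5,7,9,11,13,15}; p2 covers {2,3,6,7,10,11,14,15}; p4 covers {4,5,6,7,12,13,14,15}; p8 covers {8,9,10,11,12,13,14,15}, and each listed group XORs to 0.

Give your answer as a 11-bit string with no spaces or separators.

11010110010

s1 (pos 1,3,5,7,9,11,13,15): 0⊕1⊕1⊕1⊕0⊕1⊕0⊕0 = 0
s2 (pos 2,3,6,7,10,11,14,15): 0⊕1⊕0⊕1⊕1⊕1⊕1⊕0 = 1
s4 (pos 4,5,6,7,12,13,14,15): 1⊕1⊕0⊕1⊕0⊕0⊕1⊕0 = 0
s8 (pos 8,9,10,11,12,13,14,15): 1⊕0⊕1⊕1⊕0⊕0⊕1⊕0 = 0
Syndrome s8…s1 = 0010 → error at position 2.
Flip position 2: 001110110110010 → 011110110110010
Read data bits from positions 3,5,6,7,9,10,11,12,13,14,15: 11010110010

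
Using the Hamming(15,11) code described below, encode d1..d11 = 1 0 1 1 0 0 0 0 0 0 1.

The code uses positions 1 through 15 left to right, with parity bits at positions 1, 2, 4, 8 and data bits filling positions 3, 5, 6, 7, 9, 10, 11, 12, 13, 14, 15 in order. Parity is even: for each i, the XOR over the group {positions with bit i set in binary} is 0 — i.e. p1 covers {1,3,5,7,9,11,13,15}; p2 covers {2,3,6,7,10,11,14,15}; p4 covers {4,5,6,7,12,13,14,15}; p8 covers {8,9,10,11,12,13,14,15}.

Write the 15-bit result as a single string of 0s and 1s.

101101110000001

Place data at non-parity positions: p1 p2 1 p4 0 1 1 p8 0 0 0 0 0 0 1
p1 (pos 1,3,5,7,9,11,13,15): XOR of data positions = 1⊕0⊕1⊕0⊕0⊕0⊕1 = 1
p2 (pos 2,3,6,7,10,11,14,15): XOR of data positions = 1⊕1⊕1⊕0⊕0⊕0⊕1 = 0
p4 (pos 4,5,6,7,12,13,14,15): XOR of data positions = 0⊕1⊕1⊕0⊕0⊕0⊕1 = 1
p8 (pos 8,9,10,11,12,13,14,15): XOR of data positions = 0⊕0⊕0⊕0⊕0⊕0⊕1 = 1
Codeword: 101101110000001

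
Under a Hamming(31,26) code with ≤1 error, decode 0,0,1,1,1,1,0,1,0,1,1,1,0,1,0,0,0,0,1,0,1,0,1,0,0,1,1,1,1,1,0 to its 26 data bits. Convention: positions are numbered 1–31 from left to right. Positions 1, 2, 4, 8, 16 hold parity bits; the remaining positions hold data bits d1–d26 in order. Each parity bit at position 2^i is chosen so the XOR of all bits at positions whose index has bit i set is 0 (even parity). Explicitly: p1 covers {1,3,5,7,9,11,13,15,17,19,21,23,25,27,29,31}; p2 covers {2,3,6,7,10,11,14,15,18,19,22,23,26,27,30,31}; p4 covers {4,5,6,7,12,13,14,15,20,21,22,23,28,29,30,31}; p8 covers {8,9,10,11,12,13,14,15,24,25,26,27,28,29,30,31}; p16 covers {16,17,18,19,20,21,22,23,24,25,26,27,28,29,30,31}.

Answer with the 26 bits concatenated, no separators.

11100111010001010100111110

s1 (pos 1,3,5,7,9,11,13,15,17,19,21,23,25,27,29,31): 0⊕1⊕1⊕0⊕0⊕1⊕0⊕0⊕0⊕1⊕1⊕1⊕0⊕1⊕1⊕0 = 0
s2 (pos 2,3,6,7,10,11,14,15,18,19,22,23,26,27,30,31): 0⊕1⊕1⊕0⊕1⊕1⊕1⊕0⊕0⊕1⊕0⊕1⊕1⊕1⊕1⊕0 = 0
s4 (pos 4,5,6,7,12,13,14,15,20,21,22,23,28,29,30,31): 1⊕1⊕1⊕0⊕1⊕0⊕1⊕0⊕0⊕1⊕0⊕1⊕1⊕1⊕1⊕0 = 0
s8 (pos 8,9,10,11,12,13,14,15,24,25,26,27,28,29,30,31): 1⊕0⊕1⊕1⊕1⊕0⊕1⊕0⊕0⊕0⊕1⊕1⊕1⊕1⊕1⊕0 = 0
s16 (pos 16,17,18,19,20,21,22,23,24,25,26,27,28,29,30,31): 0⊕0⊕0⊕1⊕0⊕1⊕0⊕1⊕0⊕0⊕1⊕1⊕1⊕1⊕1⊕0 = 0
Syndrome s16…s1 = 00000 → no error.
Read data bits from positions 3,5,6,7,9,10,11,12,13,14,15,17,18,19,20,21,22,23,24,25,26,27,28,29,30,31: 11100111010001010100111110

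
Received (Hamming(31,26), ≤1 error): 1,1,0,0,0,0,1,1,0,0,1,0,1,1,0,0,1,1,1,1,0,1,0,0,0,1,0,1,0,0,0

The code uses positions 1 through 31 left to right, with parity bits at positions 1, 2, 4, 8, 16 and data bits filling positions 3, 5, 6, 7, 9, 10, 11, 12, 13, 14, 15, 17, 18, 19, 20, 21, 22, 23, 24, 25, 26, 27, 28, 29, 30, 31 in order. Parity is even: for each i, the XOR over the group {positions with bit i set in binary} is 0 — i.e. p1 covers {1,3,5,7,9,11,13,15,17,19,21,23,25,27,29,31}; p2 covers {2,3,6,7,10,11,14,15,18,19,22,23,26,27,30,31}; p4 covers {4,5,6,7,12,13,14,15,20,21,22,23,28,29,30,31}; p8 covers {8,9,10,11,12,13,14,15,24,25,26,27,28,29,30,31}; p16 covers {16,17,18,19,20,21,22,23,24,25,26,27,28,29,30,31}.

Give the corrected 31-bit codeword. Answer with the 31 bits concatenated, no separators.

1100001100101101111101000101000

s1 (pos 1,3,5,7,9,11,13,15,17,19,21,23,25,27,29,31): 1⊕0⊕0⊕1⊕0⊕1⊕1⊕0⊕1⊕1⊕0⊕0⊕0⊕0⊕0⊕0 = 0
s2 (pos 2,3,6,7,10,11,14,15,18,19,22,23,26,27,30,31): 1⊕0⊕0⊕1⊕0⊕1⊕1⊕0⊕1⊕1⊕1⊕0⊕1⊕0⊕0⊕0 = 0
s4 (pos 4,5,6,7,12,13,14,15,20,21,22,23,28,29,30,31): 0⊕0⊕0⊕1⊕0⊕1⊕1⊕0⊕1⊕0⊕1⊕0⊕1⊕0⊕0⊕0 = 0
s8 (pos 8,9,10,11,12,13,14,15,24,25,26,27,28,29,30,31): 1⊕0⊕0⊕1⊕0⊕1⊕1⊕0⊕0⊕0⊕1⊕0⊕1⊕0⊕0⊕0 = 0
s16 (pos 16,17,18,19,20,21,22,23,24,25,26,27,28,29,30,31): 0⊕1⊕1⊕1⊕1⊕0⊕1⊕0⊕0⊕0⊕1⊕0⊕1⊕0⊕0⊕0 = 1
Syndrome s16…s1 = 10000 → error at position 16.
Flip position 16: 1100001100101100111101000101000 → 1100001100101101111101000101000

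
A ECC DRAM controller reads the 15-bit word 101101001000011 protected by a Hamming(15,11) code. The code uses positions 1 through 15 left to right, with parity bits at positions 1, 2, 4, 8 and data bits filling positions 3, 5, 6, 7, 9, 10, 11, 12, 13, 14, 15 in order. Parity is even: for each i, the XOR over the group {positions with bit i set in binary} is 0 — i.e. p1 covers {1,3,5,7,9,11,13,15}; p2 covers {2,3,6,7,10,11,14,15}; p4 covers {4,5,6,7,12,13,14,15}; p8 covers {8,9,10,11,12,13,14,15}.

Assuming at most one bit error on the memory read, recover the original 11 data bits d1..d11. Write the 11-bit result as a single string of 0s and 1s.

10101000011

s1 (pos 1,3,5,7,9,11,13,15): 1⊕1⊕0⊕0⊕1⊕0⊕0⊕1 = 0
s2 (pos 2,3,6,7,10,11,14,15): 0⊕1⊕1⊕0⊕0⊕0⊕1⊕1 = 0
s4 (pos 4,5,6,7,12,13,14,15): 1⊕0⊕1⊕0⊕0⊕0⊕1⊕1 = 0
s8 (pos 8,9,10,11,12,13,14,15): 0⊕1⊕0⊕0⊕0⊕0⊕1⊕1 = 1
Syndrome s8…s1 = 1000 → error at position 8.
Flip position 8: 101101001000011 → 101101011000011
Read data bits from positions 3,5,6,7,9,10,11,12,13,14,15: 10101000011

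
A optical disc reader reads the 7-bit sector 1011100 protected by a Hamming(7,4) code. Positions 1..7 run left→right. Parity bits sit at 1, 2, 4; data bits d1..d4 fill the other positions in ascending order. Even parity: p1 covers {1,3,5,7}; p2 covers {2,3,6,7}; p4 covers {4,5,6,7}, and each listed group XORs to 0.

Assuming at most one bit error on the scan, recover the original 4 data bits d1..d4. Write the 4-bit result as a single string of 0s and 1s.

s1 (pos 1,3,5,7): 1⊕1⊕1⊕0 = 1
s2 (pos 2,3,6,7): 0⊕1⊕0⊕0 = 1
s4 (pos 4,5,6,7): 1⊕1⊕0⊕0 = 0
Syndrome s4…s1 = 011 → error at position 3.
Flip position 3: 1011100 → 1001100
Read data bits from positions 3,5,6,7: 0100

0100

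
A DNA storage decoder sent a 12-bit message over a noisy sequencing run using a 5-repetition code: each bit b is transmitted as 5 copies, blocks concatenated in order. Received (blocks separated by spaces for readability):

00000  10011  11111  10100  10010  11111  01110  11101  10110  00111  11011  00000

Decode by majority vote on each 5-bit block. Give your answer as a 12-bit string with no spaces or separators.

Block 1 (00000): 0 ones → 0
Block 2 (10011): 3 ones → 1
Block 3 (11111): 5 ones → 1
Block 4 (10100): 2 ones → 0
Block 5 (10010): 2 ones → 0
Block 6 (11111): 5 ones → 1
Block 7 (01110): 3 ones → 1
Block 8 (11101): 4 ones → 1
Block 9 (10110): 3 ones → 1
Block 10 (00111): 3 ones → 1
Block 11 (11011): 4 ones → 1
Block 12 (00000): 0 ones → 0

011001111110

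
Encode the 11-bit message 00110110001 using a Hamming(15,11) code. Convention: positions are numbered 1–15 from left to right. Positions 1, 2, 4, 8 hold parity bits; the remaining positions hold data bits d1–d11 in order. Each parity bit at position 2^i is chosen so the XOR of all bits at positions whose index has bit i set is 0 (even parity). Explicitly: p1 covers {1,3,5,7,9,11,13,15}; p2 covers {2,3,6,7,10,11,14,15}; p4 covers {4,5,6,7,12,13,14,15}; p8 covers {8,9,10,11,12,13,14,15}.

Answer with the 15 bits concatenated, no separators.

110101110110001

Place data at non-parity positions: p1 p2 0 p4 0 1 1 p8 0 1 1 0 0 0 1
p1 (pos 1,3,5,7,9,11,13,15): XOR of data positions = 0⊕0⊕1⊕0⊕1⊕0⊕1 = 1
p2 (pos 2,3,6,7,10,11,14,15): XOR of data positions = 0⊕1⊕1⊕1⊕1⊕0⊕1 = 1
p4 (pos 4,5,6,7,12,13,14,15): XOR of data positions = 0⊕1⊕1⊕0⊕0⊕0⊕1 = 1
p8 (pos 8,9,10,11,12,13,14,15): XOR of data positions = 0⊕1⊕1⊕0⊕0⊕0⊕1 = 1
Codeword: 110101110110001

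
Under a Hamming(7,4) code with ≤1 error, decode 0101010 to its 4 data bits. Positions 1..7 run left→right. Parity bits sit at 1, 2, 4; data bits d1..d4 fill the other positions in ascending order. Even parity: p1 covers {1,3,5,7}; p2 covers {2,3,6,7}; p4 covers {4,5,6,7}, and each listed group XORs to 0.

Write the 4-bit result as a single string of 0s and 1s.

s1 (pos 1,3,5,7): 0⊕0⊕0⊕0 = 0
s2 (pos 2,3,6,7): 1⊕0⊕1⊕0 = 0
s4 (pos 4,5,6,7): 1⊕0⊕1⊕0 = 0
Syndrome s4…s1 = 000 → no error.
Read data bits from positions 3,5,6,7: 0010

0010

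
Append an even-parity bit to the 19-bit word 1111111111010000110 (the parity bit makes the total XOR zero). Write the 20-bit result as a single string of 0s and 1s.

11111111110100001101

XOR of the 19 data bits: 1⊕1⊕1⊕1⊕1⊕1⊕1⊕1⊕1⊕1⊕0⊕1⊕0⊕0⊕0⊕0⊕1⊕1⊕0 = 1
Parity bit = 1 (so all 20 bits XOR to 0).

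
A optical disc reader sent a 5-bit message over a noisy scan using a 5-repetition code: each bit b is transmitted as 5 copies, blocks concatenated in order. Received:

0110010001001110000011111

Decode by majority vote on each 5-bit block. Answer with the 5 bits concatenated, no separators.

Block 1 (01100): 2 ones → 0
Block 2 (10001): 2 ones → 0
Block 3 (00111): 3 ones → 1
Block 4 (00000): 0 ones → 0
Block 5 (11111): 5 ones → 1

00101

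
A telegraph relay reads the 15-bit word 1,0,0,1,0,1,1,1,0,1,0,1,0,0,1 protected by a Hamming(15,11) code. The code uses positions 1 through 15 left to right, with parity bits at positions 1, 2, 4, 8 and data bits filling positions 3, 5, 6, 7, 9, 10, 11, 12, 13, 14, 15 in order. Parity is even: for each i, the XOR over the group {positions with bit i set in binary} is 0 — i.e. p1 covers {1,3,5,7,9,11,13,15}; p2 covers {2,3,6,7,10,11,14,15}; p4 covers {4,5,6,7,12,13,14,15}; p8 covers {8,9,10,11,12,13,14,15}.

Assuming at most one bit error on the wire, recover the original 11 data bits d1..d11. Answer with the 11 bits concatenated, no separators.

01110101001

s1 (pos 1,3,5,7,9,11,13,15): 1⊕0⊕0⊕1⊕0⊕0⊕0⊕1 = 1
s2 (pos 2,3,6,7,10,11,14,15): 0⊕0⊕1⊕1⊕1⊕0⊕0⊕1 = 0
s4 (pos 4,5,6,7,12,13,14,15): 1⊕0⊕1⊕1⊕1⊕0⊕0⊕1 = 1
s8 (pos 8,9,10,11,12,13,14,15): 1⊕0⊕1⊕0⊕1⊕0⊕0⊕1 = 0
Syndrome s8…s1 = 0101 → error at position 5.
Flip position 5: 100101110101001 → 100111110101001
Read data bits from positions 3,5,6,7,9,10,11,12,13,14,15: 01110101001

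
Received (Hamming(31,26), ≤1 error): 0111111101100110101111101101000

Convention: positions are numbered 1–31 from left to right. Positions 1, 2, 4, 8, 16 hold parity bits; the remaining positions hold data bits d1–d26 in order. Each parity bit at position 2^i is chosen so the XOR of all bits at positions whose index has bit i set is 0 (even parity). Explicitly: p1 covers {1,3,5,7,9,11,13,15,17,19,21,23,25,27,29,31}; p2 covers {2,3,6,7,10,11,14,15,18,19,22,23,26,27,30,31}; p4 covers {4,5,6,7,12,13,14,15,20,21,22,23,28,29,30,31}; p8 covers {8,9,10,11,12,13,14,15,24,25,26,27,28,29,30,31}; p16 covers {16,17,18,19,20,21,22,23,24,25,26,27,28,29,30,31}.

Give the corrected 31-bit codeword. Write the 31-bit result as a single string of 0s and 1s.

0111111101100110101011101101000

s1 (pos 1,3,5,7,9,11,13,15,17,19,21,23,25,27,29,31): 0⊕1⊕1⊕1⊕0⊕1⊕0⊕1⊕1⊕1⊕1⊕1⊕1⊕0⊕0⊕0 = 0
s2 (pos 2,3,6,7,10,11,14,15,18,19,22,23,26,27,30,31): 1⊕1⊕1⊕1⊕1⊕1⊕1⊕1⊕0⊕1⊕1⊕1⊕1⊕0⊕0⊕0 = 0
s4 (pos 4,5,6,7,12,13,14,15,20,21,22,23,28,29,30,31): 1⊕1⊕1⊕1⊕0⊕0⊕1⊕1⊕1⊕1⊕1⊕1⊕1⊕0⊕0⊕0 = 1
s8 (pos 8,9,10,11,12,13,14,15,24,25,26,27,28,29,30,31): 1⊕0⊕1⊕1⊕0⊕0⊕1⊕1⊕0⊕1⊕1⊕0⊕1⊕0⊕0⊕0 = 0
s16 (pos 16,17,18,19,20,21,22,23,24,25,26,27,28,29,30,31): 0⊕1⊕0⊕1⊕1⊕1⊕1⊕1⊕0⊕1⊕1⊕0⊕1⊕0⊕0⊕0 = 1
Syndrome s16…s1 = 10100 → error at position 20.
Flip position 20: 0111111101100110101111101101000 → 0111111101100110101011101101000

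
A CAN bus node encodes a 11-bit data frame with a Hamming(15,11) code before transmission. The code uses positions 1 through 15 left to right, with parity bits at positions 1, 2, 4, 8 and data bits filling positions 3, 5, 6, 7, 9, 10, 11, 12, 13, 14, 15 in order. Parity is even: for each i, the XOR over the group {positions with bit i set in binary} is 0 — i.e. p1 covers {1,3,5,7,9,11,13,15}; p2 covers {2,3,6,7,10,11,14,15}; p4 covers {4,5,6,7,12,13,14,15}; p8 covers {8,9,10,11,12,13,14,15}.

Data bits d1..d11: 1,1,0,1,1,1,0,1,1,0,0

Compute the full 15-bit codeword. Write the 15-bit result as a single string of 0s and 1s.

Place data at non-parity positions: p1 p2 1 p4 1 0 1 p8 1 1 0 1 1 0 0
p1 (pos 1,3,5,7,9,11,13,15): XOR of data positions = 1⊕1⊕1⊕1⊕0⊕1⊕0 = 1
p2 (pos 2,3,6,7,10,11,14,15): XOR of data positions = 1⊕0⊕1⊕1⊕0⊕0⊕0 = 1
p4 (pos 4,5,6,7,12,13,14,15): XOR of data positions = 1⊕0⊕1⊕1⊕1⊕0⊕0 = 0
p8 (pos 8,9,10,11,12,13,14,15): XOR of data positions = 1⊕1⊕0⊕1⊕1⊕0⊕0 = 0
Codeword: 111010101101100

111010101101100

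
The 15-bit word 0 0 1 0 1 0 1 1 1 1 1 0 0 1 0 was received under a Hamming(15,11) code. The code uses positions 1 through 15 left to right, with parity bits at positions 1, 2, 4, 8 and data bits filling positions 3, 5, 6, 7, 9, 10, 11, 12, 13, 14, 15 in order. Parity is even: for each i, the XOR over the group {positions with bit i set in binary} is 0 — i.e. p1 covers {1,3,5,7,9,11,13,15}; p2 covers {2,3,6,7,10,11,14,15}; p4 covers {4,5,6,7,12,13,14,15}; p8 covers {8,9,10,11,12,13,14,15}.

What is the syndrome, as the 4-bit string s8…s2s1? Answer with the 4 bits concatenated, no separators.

1111

s1 (pos 1,3,5,7,9,11,13,15): 0⊕1⊕1⊕1⊕1⊕1⊕0⊕0 = 1
s2 (pos 2,3,6,7,10,11,14,15): 0⊕1⊕0⊕1⊕1⊕1⊕1⊕0 = 1
s4 (pos 4,5,6,7,12,13,14,15): 0⊕1⊕0⊕1⊕0⊕0⊕1⊕0 = 1
s8 (pos 8,9,10,11,12,13,14,15): 1⊕1⊕1⊕1⊕0⊕0⊕1⊕0 = 1
Syndrome s8…s1 = 1111 → error at position 15.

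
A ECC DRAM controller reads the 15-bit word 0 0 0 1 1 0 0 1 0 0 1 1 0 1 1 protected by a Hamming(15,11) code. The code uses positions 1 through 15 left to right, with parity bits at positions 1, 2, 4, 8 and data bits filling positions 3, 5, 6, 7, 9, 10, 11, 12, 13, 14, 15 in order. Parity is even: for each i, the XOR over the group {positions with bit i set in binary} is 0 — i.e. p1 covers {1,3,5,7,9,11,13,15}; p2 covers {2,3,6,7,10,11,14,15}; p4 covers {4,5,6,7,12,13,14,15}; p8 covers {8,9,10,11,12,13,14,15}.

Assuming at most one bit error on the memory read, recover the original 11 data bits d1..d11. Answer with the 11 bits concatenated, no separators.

01000011010

s1 (pos 1,3,5,7,9,11,13,15): 0⊕0⊕1⊕0⊕0⊕1⊕0⊕1 = 1
s2 (pos 2,3,6,7,10,11,14,15): 0⊕0⊕0⊕0⊕0⊕1⊕1⊕1 = 1
s4 (pos 4,5,6,7,12,13,14,15): 1⊕1⊕0⊕0⊕1⊕0⊕1⊕1 = 1
s8 (pos 8,9,10,11,12,13,14,15): 1⊕0⊕0⊕1⊕1⊕0⊕1⊕1 = 1
Syndrome s8…s1 = 1111 → error at position 15.
Flip position 15: 000110010011011 → 000110010011010
Read data bits from positions 3,5,6,7,9,10,11,12,13,14,15: 01000011010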